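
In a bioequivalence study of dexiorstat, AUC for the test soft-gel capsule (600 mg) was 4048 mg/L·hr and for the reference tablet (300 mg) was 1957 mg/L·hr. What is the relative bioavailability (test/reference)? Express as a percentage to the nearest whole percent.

F_rel = 103%

F_rel = (AUC_test/D_test) / (AUC_ref/D_ref)
      = (4048/600) / (1957/300)
      = 6.74667 / 6.52333 = 1.0342 = 103.42%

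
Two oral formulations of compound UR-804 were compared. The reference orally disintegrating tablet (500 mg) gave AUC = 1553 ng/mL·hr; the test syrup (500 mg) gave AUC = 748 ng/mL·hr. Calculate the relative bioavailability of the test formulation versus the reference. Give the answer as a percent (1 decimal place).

F_rel = 48.2%

F_rel = (AUC_test/D_test) / (AUC_ref/D_ref)
      = (748/500) / (1553/500)
      = 1.496 / 3.106 = 0.4816 = 48.16%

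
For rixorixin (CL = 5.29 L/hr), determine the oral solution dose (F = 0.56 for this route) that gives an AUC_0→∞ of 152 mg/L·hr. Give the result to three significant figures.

Dose = CL × AUC_0→∞ / F
     = 5.29 × 152 / 0.56 = 1435.86 mg

Dose = 1440 mg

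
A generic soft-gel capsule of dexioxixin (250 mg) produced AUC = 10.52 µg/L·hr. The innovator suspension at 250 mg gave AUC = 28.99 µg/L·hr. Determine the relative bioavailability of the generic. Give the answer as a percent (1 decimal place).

F_rel = (AUC_test/D_test) / (AUC_ref/D_ref)
      = (10.52/250) / (28.99/250)
      = 0.04208 / 0.11596 = 0.3629 = 36.29%

F_rel = 36.3%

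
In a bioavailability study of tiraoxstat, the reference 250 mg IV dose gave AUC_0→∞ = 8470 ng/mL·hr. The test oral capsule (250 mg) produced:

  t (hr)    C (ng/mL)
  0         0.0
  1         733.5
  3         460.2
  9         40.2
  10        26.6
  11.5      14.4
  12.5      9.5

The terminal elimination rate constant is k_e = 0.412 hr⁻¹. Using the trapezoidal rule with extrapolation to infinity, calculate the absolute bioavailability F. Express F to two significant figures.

F = 0.37

Trapezoidal AUC_0→12.5 (oral capsule):
  [0→1]: (0.0+733.5)/2 × 1 = 366.75
  [1→3]: (733.5+460.2)/2 × 2 = 1193.7
  [3→9]: (460.2+40.2)/2 × 6 = 1501.2
  [9→10]: (40.2+26.6)/2 × 1 = 33.4
  [10→11.5]: (26.6+14.4)/2 × 1.5 = 30.75
  [11.5→12.5]: (14.4+9.5)/2 × 1 = 11.95
  Sum = 3137.75 ng/mL·hr
Tail: C_last/k_e = 9.5/0.412 = 23.058
AUC_0→∞ (oral capsule) = 3137.75 + 23.058 = 3160.808 ng/mL·hr
F = (AUC_ev/D_ev)/(AUC_iv/D_iv) = (3160.808/250)/(8470/250) = 12.643232/33.88 = 0.3732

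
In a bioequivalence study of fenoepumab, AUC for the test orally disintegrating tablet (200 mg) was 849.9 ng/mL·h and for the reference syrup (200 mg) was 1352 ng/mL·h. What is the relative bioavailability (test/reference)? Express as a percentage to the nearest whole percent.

F_rel = 63%

F_rel = (AUC_test/D_test) / (AUC_ref/D_ref)
      = (849.9/200) / (1352/200)
      = 4.2495 / 6.76 = 0.6286 = 62.86%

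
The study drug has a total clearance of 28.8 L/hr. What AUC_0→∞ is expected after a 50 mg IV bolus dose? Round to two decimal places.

AUC = 1.74 mg/L·hr

AUC_0→∞ = Dose_iv / CL
        = 50 / 28.8 = 1.73611 mg/L·hr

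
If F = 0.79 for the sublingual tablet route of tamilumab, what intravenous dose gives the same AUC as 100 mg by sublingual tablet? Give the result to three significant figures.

Systemic exposure from an extravascular dose = F × D_ev, so the equivalent IV dose is F × D_ev.
D_iv = F × D_ev = 0.79 × 100 = 79 mg

D_iv = 79.0 mg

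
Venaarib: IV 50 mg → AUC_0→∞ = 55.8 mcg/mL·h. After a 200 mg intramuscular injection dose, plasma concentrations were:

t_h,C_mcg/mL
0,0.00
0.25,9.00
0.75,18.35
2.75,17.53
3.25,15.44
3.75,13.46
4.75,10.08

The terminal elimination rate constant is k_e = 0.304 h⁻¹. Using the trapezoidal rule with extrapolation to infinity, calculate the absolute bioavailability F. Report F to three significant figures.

Trapezoidal AUC_0→4.75 (intramuscular injection):
  [0→0.25]: (0.00+9.00)/2 × 0.25 = 1.125
  [0.25→0.75]: (9.00+18.35)/2 × 0.5 = 6.8375
  [0.75→2.75]: (18.35+17.53)/2 × 2 = 35.88
  [2.75→3.25]: (17.53+15.44)/2 × 0.5 = 8.2425
  [3.25→3.75]: (15.44+13.46)/2 × 0.5 = 7.225
  [3.75→4.75]: (13.46+10.08)/2 × 1 = 11.77
  Sum = 71.08 mcg/mL·h
Tail: C_last/k_e = 10.08/0.304 = 33.158
AUC_0→∞ (intramuscular injection) = 71.08 + 33.158 = 104.238 mcg/mL·h
F = (AUC_ev/D_ev)/(AUC_iv/D_iv) = (104.238/200)/(55.8/50) = 0.52119/1.116 = 0.4670

F = 0.467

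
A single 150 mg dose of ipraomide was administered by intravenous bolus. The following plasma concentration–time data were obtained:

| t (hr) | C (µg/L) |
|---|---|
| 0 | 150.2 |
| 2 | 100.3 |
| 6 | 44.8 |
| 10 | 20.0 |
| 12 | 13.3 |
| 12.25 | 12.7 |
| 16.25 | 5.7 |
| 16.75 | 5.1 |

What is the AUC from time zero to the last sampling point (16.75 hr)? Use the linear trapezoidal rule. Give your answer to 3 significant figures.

AUC = 746 µg/L·hr

Trapezoidal AUC_0→16.75:
  [0→2]: (150.2+100.3)/2 × 2 = 250.5
  [2→6]: (100.3+44.8)/2 × 4 = 290.2
  [6→10]: (44.8+20.0)/2 × 4 = 129.6
  [10→12]: (20.0+13.3)/2 × 2 = 33.3
  [12→12.25]: (13.3+12.7)/2 × 0.25 = 3.25
  [12.25→16.25]: (12.7+5.7)/2 × 4 = 36.8
  [16.25→16.75]: (5.7+5.1)/2 × 0.5 = 2.7
  Sum = 746.35 µg/L·hr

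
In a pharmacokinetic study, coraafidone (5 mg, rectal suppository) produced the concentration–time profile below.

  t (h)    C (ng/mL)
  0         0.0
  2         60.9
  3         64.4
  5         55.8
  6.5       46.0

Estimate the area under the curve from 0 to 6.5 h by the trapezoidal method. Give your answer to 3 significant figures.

AUC = 320 ng/mL·h

Trapezoidal AUC_0→6.5:
  [0→2]: (0.0+60.9)/2 × 2 = 60.9
  [2→3]: (60.9+64.4)/2 × 1 = 62.65
  [3→5]: (64.4+55.8)/2 × 2 = 120.2
  [5→6.5]: (55.8+46.0)/2 × 1.5 = 76.35
  Sum = 320.1 ng/mL·h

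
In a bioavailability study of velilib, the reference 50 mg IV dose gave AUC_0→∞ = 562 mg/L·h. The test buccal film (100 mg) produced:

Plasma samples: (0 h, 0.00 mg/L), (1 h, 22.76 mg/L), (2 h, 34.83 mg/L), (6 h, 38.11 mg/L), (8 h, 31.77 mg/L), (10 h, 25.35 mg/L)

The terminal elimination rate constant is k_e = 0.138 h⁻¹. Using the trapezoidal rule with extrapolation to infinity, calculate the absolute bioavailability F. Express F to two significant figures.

F = 0.44

Trapezoidal AUC_0→10 (buccal film):
  [0→1]: (0.00+22.76)/2 × 1 = 11.38
  [1→2]: (22.76+34.83)/2 × 1 = 28.795
  [2→6]: (34.83+38.11)/2 × 4 = 145.88
  [6→8]: (38.11+31.77)/2 × 2 = 69.88
  [8→10]: (31.77+25.35)/2 × 2 = 57.12
  Sum = 313.055 mg/L·h
Tail: C_last/k_e = 25.35/0.138 = 183.696
AUC_0→∞ (buccal film) = 313.055 + 183.696 = 496.751 mg/L·h
F = (AUC_ev/D_ev)/(AUC_iv/D_iv) = (496.751/100)/(562/50) = 4.96751/11.24 = 0.4419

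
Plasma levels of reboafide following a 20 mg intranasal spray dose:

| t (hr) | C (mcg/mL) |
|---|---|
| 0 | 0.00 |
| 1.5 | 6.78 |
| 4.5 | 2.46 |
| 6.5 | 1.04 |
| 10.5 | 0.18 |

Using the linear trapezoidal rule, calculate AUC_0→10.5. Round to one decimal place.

Trapezoidal AUC_0→10.5:
  [0→1.5]: (0.00+6.78)/2 × 1.5 = 5.085
  [1.5→4.5]: (6.78+2.46)/2 × 3 = 13.86
  [4.5→6.5]: (2.46+1.04)/2 × 2 = 3.5
  [6.5→10.5]: (1.04+0.18)/2 × 4 = 2.44
  Sum = 24.885 mcg/mL·hr

AUC = 24.9 mcg/mL·hr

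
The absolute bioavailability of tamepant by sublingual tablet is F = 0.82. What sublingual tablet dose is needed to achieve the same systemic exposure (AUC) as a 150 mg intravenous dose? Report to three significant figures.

For equal systemic exposure: F × D_ev = D_iv
D_ev = D_iv / F = 150 / 0.82 = 182.927 mg

D_sublingual = 183 mg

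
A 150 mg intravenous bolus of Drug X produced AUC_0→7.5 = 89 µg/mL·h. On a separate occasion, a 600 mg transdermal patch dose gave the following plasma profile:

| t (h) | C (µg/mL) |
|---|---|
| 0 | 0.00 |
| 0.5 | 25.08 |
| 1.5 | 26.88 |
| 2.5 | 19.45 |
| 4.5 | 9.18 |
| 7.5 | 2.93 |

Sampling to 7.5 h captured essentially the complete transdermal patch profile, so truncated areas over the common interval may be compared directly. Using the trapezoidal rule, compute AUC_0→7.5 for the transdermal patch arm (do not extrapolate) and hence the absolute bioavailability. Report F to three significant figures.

Trapezoidal AUC_0→7.5 (transdermal patch):
  [0→0.5]: (0.00+25.08)/2 × 0.5 = 6.27
  [0.5→1.5]: (25.08+26.88)/2 × 1 = 25.98
  [1.5→2.5]: (26.88+19.45)/2 × 1 = 23.165
  [2.5→4.5]: (19.45+9.18)/2 × 2 = 28.63
  [4.5→7.5]: (9.18+2.93)/2 × 3 = 18.165
  Sum = 102.21 µg/mL·h
F = (AUC_ev/D_ev)/(AUC_iv/D_iv) = (102.21/600)/(89/150) = 0.17035/0.593333 = 0.2871

F = 0.287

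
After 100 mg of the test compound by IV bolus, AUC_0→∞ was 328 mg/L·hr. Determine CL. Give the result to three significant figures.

CL = 0.305 L/hr

CL = Dose_iv / AUC_0→∞
   = 100 / 328 = 0.304878 L/hr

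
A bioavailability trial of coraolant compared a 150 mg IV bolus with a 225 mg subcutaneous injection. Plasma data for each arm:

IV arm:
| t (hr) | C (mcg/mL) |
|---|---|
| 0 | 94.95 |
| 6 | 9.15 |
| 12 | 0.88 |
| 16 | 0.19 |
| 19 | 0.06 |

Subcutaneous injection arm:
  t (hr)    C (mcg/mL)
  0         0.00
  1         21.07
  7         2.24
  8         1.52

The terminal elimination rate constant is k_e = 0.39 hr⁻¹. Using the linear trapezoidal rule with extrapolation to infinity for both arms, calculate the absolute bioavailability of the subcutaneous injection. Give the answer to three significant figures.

F = 0.167

Trapezoidal AUC_0→19 (IV):
  [0→6]: (94.95+9.15)/2 × 6 = 312.3
  [6→12]: (9.15+0.88)/2 × 6 = 30.09
  [12→16]: (0.88+0.19)/2 × 4 = 2.14
  [16→19]: (0.19+0.06)/2 × 3 = 0.375
  Sum = 344.905 mcg/mL·hr
IV tail: 0.06/0.39 = 0.154; AUC_iv,0→∞ = 344.905 + 0.154 = 345.059 mcg/mL·hr
Trapezoidal AUC_0→8 (subcutaneous injection):
  [0→1]: (0.00+21.07)/2 × 1 = 10.535
  [1→7]: (21.07+2.24)/2 × 6 = 69.93
  [7→8]: (2.24+1.52)/2 × 1 = 1.88
  Sum = 82.345 mcg/mL·hr
subcutaneous injection tail: 1.52/0.39 = 3.897; AUC_ev,0→∞ = 82.345 + 3.897 = 86.242 mcg/mL·hr
F = (AUC_ev/D_ev)/(AUC_iv/D_iv) = (86.242/225)/(345.059/150) = 0.383298/2.30039 = 0.1666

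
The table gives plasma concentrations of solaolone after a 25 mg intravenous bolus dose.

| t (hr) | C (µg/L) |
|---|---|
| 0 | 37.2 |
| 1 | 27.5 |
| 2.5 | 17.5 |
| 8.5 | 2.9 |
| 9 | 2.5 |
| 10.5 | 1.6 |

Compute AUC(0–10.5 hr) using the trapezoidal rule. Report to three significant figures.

AUC = 132 µg/L·hr

Trapezoidal AUC_0→10.5:
  [0→1]: (37.2+27.5)/2 × 1 = 32.35
  [1→2.5]: (27.5+17.5)/2 × 1.5 = 33.75
  [2.5→8.5]: (17.5+2.9)/2 × 6 = 61.2
  [8.5→9]: (2.9+2.5)/2 × 0.5 = 1.35
  [9→10.5]: (2.5+1.6)/2 × 1.5 = 3.075
  Sum = 131.725 µg/L·hr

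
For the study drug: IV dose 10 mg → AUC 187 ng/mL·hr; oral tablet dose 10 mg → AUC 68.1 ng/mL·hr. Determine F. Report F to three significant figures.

F = 0.364

F = (AUC_ev / D_ev) / (AUC_iv / D_iv)
  = (68.1/10) / (187/10)
  = 6.81 / 18.7 = 0.3642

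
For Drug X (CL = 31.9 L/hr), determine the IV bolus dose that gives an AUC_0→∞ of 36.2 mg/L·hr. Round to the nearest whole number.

Dose = 1155 mg

Dose_iv = CL × AUC_0→∞
     = 31.9 × 36.2 = 1154.78 mg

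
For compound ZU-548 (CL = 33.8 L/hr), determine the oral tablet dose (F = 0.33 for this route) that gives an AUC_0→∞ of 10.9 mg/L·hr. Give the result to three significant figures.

Dose = CL × AUC_0→∞ / F
     = 33.8 × 10.9 / 0.33 = 1116.42 mg

Dose = 1120 mg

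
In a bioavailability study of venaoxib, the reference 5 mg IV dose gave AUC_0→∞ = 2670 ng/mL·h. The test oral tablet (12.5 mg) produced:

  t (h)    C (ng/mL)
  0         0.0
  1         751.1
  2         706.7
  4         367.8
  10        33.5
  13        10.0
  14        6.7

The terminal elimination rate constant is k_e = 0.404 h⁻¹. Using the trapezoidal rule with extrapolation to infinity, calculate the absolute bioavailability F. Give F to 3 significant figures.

F = 0.520

Trapezoidal AUC_0→14 (oral tablet):
  [0→1]: (0.0+751.1)/2 × 1 = 375.55
  [1→2]: (751.1+706.7)/2 × 1 = 728.9
  [2→4]: (706.7+367.8)/2 × 2 = 1074.5
  [4→10]: (367.8+33.5)/2 × 6 = 1203.9
  [10→13]: (33.5+10.0)/2 × 3 = 65.25
  [13→14]: (10.0+6.7)/2 × 1 = 8.35
  Sum = 3456.45 ng/mL·h
Tail: C_last/k_e = 6.7/0.404 = 16.584
AUC_0→∞ (oral tablet) = 3456.45 + 16.584 = 3473.034 ng/mL·h
F = (AUC_ev/D_ev)/(AUC_iv/D_iv) = (3473.034/12.5)/(2670/5) = 277.84272/534 = 0.5203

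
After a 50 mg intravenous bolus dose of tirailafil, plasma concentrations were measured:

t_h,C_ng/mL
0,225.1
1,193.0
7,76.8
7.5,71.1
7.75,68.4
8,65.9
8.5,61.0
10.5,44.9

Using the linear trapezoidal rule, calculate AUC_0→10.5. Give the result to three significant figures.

AUC = 1230 ng/mL·h

Trapezoidal AUC_0→10.5:
  [0→1]: (225.1+193.0)/2 × 1 = 209.05
  [1→7]: (193.0+76.8)/2 × 6 = 809.4
  [7→7.5]: (76.8+71.1)/2 × 0.5 = 36.975
  [7.5→7.75]: (71.1+68.4)/2 × 0.25 = 17.4375
  [7.75→8]: (68.4+65.9)/2 × 0.25 = 16.7875
  [8→8.5]: (65.9+61.0)/2 × 0.5 = 31.725
  [8.5→10.5]: (61.0+44.9)/2 × 2 = 105.9
  Sum = 1227.275 ng/mL·h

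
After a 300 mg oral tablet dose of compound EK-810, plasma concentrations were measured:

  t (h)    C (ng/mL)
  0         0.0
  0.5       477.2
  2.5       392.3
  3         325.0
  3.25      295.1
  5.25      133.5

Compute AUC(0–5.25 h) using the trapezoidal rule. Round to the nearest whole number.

Trapezoidal AUC_0→5.25:
  [0→0.5]: (0.0+477.2)/2 × 0.5 = 119.3
  [0.5→2.5]: (477.2+392.3)/2 × 2 = 869.5
  [2.5→3]: (392.3+325.0)/2 × 0.5 = 179.325
  [3→3.25]: (325.0+295.1)/2 × 0.25 = 77.5125
  [3.25→5.25]: (295.1+133.5)/2 × 2 = 428.6
  Sum = 1674.2375 ng/mL·h

AUC = 1674 ng/mL·h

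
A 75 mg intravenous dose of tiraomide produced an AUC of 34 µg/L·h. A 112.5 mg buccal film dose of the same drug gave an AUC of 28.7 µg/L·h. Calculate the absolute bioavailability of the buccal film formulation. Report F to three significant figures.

F = (AUC_ev / D_ev) / (AUC_iv / D_iv)
  = (28.7/112.5) / (34/75)
  = 0.255111 / 0.453333 = 0.5627

F = 0.563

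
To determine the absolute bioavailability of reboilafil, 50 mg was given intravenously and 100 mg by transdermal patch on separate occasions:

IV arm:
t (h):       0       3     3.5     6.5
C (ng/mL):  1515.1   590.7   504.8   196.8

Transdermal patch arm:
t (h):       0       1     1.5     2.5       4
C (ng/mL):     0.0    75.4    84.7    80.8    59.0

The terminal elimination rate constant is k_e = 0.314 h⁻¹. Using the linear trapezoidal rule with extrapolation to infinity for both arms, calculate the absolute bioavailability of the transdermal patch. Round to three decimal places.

F = 0.044

Trapezoidal AUC_0→6.5 (IV):
  [0→3]: (1515.1+590.7)/2 × 3 = 3158.7
  [3→3.5]: (590.7+504.8)/2 × 0.5 = 273.875
  [3.5→6.5]: (504.8+196.8)/2 × 3 = 1052.4
  Sum = 4484.975 ng/mL·h
IV tail: 196.8/0.314 = 626.752; AUC_iv,0→∞ = 4484.975 + 626.752 = 5111.727 ng/mL·h
Trapezoidal AUC_0→4 (transdermal patch):
  [0→1]: (0.0+75.4)/2 × 1 = 37.7
  [1→1.5]: (75.4+84.7)/2 × 0.5 = 40.025
  [1.5→2.5]: (84.7+80.8)/2 × 1 = 82.75
  [2.5→4]: (80.8+59.0)/2 × 1.5 = 104.85
  Sum = 265.325 ng/mL·h
transdermal patch tail: 59.0/0.314 = 187.898; AUC_ev,0→∞ = 265.325 + 187.898 = 453.223 ng/mL·h
F = (AUC_ev/D_ev)/(AUC_iv/D_iv) = (453.223/100)/(5111.727/50) = 4.53223/102.23454 = 0.0443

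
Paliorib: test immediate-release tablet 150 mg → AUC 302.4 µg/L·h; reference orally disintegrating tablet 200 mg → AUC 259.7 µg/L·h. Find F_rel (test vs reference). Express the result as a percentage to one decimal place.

F_rel = 155.3%

F_rel = (AUC_test/D_test) / (AUC_ref/D_ref)
      = (302.4/150) / (259.7/200)
      = 2.016 / 1.2985 = 1.5526 = 155.26%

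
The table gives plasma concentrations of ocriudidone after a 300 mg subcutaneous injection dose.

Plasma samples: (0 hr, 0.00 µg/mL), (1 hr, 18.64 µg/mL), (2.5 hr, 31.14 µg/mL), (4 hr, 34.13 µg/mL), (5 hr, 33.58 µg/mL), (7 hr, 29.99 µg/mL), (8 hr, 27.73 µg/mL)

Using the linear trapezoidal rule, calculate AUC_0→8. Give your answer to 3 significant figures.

AUC = 222 µg/mL·hr

Trapezoidal AUC_0→8:
  [0→1]: (0.00+18.64)/2 × 1 = 9.32
  [1→2.5]: (18.64+31.14)/2 × 1.5 = 37.335
  [2.5→4]: (31.14+34.13)/2 × 1.5 = 48.9525
  [4→5]: (34.13+33.58)/2 × 1 = 33.855
  [5→7]: (33.58+29.99)/2 × 2 = 63.57
  [7→8]: (29.99+27.73)/2 × 1 = 28.86
  Sum = 221.8925 µg/mL·hr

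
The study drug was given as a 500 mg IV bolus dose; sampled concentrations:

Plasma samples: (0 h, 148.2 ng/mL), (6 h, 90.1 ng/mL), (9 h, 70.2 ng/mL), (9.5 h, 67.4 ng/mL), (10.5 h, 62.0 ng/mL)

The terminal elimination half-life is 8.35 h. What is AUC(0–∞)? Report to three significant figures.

Trapezoidal AUC_0→10.5:
  [0→6]: (148.2+90.1)/2 × 6 = 714.9
  [6→9]: (90.1+70.2)/2 × 3 = 240.45
  [9→9.5]: (70.2+67.4)/2 × 0.5 = 34.4
  [9.5→10.5]: (67.4+62.0)/2 × 1 = 64.7
  Sum = 1054.45 ng/mL·h
k_e = ln2 / t½ = 0.693147 / 8.35 = 0.0830 h^-1
Extrapolated tail: C_last / k_e = 62.0 / 0.083 = 746.988
AUC_0→∞ = 1054.45 + 746.988 = 1801.438 ng/mL·h

AUC = 1800 ng/mL·h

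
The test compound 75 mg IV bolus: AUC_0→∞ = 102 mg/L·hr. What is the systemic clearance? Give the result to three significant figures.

CL = Dose_iv / AUC_0→∞
   = 75 / 102 = 0.735294 L/hr

CL = 0.735 L/hr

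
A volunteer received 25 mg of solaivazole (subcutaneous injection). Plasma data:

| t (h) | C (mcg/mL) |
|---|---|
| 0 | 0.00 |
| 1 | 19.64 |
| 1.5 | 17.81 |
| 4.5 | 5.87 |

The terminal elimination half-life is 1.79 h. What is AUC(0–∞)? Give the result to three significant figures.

AUC = 69.9 mcg/mL·h

Trapezoidal AUC_0→4.5:
  [0→1]: (0.00+19.64)/2 × 1 = 9.82
  [1→1.5]: (19.64+17.81)/2 × 0.5 = 9.3625
  [1.5→4.5]: (17.81+5.87)/2 × 3 = 35.52
  Sum = 54.7025 mcg/mL·h
k_e = ln2 / t½ = 0.693147 / 1.79 = 0.3872 h^-1
Extrapolated tail: C_last / k_e = 5.87 / 0.3872 = 15.160
AUC_0→∞ = 54.7025 + 15.160 = 69.8625 mcg/mL·h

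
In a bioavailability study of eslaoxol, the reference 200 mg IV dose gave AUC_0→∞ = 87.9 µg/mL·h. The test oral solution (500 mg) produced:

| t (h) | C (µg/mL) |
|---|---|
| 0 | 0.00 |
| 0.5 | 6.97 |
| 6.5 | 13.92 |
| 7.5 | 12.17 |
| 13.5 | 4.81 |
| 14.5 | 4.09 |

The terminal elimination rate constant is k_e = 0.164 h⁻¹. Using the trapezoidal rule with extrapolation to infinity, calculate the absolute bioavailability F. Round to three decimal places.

F = 0.718

Trapezoidal AUC_0→14.5 (oral solution):
  [0→0.5]: (0.00+6.97)/2 × 0.5 = 1.7425
  [0.5→6.5]: (6.97+13.92)/2 × 6 = 62.67
  [6.5→7.5]: (13.92+12.17)/2 × 1 = 13.045
  [7.5→13.5]: (12.17+4.81)/2 × 6 = 50.94
  [13.5→14.5]: (4.81+4.09)/2 × 1 = 4.45
  Sum = 132.8475 µg/mL·h
Tail: C_last/k_e = 4.09/0.164 = 24.939
AUC_0→∞ (oral solution) = 132.8475 + 24.939 = 157.7865 µg/mL·h
F = (AUC_ev/D_ev)/(AUC_iv/D_iv) = (157.7865/500)/(87.9/200) = 0.315573/0.4395 = 0.7180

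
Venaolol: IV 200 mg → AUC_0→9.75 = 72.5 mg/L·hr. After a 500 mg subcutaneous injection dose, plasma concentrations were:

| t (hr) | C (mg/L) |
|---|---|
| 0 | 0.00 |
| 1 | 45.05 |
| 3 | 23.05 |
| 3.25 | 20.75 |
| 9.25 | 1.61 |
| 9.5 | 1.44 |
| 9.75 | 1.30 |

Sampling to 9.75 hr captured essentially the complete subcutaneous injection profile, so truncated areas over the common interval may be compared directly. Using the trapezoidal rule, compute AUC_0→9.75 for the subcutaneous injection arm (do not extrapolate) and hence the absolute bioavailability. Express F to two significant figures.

F = 0.90

Trapezoidal AUC_0→9.75 (subcutaneous injection):
  [0→1]: (0.00+45.05)/2 × 1 = 22.525
  [1→3]: (45.05+23.05)/2 × 2 = 68.1
  [3→3.25]: (23.05+20.75)/2 × 0.25 = 5.475
  [3.25→9.25]: (20.75+1.61)/2 × 6 = 67.08
  [9.25→9.5]: (1.61+1.44)/2 × 0.25 = 0.38125
  [9.5→9.75]: (1.44+1.30)/2 × 0.25 = 0.3425
  Sum = 163.90375 mg/L·hr
F = (AUC_ev/D_ev)/(AUC_iv/D_iv) = (163.90375/500)/(72.5/200) = 0.3278075/0.3625 = 0.9043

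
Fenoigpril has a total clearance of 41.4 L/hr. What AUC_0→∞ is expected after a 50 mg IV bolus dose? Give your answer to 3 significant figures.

AUC_0→∞ = Dose_iv / CL
        = 50 / 41.4 = 1.20773 mg/L·hr

AUC = 1.21 mg/L·hr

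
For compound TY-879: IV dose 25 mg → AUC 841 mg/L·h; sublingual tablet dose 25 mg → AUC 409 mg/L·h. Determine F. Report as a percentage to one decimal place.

F = (AUC_ev / D_ev) / (AUC_iv / D_iv)
  = (409/25) / (841/25)
  = 16.36 / 33.64 = 0.4863
  = 48.63%

F = 48.6%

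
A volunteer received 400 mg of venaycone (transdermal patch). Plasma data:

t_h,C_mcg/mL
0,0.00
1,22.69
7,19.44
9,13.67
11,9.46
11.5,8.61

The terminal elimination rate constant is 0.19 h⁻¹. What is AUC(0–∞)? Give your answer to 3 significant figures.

Trapezoidal AUC_0→11.5:
  [0→1]: (0.00+22.69)/2 × 1 = 11.345
  [1→7]: (22.69+19.44)/2 × 6 = 126.39
  [7→9]: (19.44+13.67)/2 × 2 = 33.11
  [9→11]: (13.67+9.46)/2 × 2 = 23.13
  [11→11.5]: (9.46+8.61)/2 × 0.5 = 4.5175
  Sum = 198.4925 mcg/mL·h
Extrapolated tail: C_last / k_e = 8.61 / 0.19 = 45.316
AUC_0→∞ = 198.4925 + 45.316 = 243.8085 mcg/mL·h

AUC = 244 mcg/mL·h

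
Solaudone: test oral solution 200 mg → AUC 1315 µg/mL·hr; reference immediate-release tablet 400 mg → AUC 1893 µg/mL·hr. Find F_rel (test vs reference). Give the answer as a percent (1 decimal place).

F_rel = 138.9%

F_rel = (AUC_test/D_test) / (AUC_ref/D_ref)
      = (1315/200) / (1893/400)
      = 6.575 / 4.7325 = 1.3893 = 138.93%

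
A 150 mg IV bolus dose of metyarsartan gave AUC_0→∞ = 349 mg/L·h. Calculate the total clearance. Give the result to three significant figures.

CL = 0.430 L/h

CL = Dose_iv / AUC_0→∞
   = 150 / 349 = 0.429799 L/h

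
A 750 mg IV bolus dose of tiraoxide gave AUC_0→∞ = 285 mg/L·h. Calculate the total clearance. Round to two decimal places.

CL = 2.63 L/h

CL = Dose_iv / AUC_0→∞
   = 750 / 285 = 2.63158 L/h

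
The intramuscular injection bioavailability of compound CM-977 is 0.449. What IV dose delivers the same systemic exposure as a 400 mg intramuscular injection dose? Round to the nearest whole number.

Systemic exposure from an extravascular dose = F × D_ev, so the equivalent IV dose is F × D_ev.
D_iv = F × D_ev = 0.449 × 400 = 179.6 mg

D_iv = 180 mg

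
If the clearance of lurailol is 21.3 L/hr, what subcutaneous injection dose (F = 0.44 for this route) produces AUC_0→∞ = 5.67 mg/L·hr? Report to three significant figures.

Dose = 274 mg

Dose = CL × AUC_0→∞ / F
     = 21.3 × 5.67 / 0.44 = 274.48 mg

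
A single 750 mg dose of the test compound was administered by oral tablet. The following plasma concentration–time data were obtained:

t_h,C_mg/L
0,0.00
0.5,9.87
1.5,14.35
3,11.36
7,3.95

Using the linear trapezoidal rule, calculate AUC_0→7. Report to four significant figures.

Trapezoidal AUC_0→7:
  [0→0.5]: (0.00+9.87)/2 × 0.5 = 2.4675
  [0.5→1.5]: (9.87+14.35)/2 × 1 = 12.11
  [1.5→3]: (14.35+11.36)/2 × 1.5 = 19.2825
  [3→7]: (11.36+3.95)/2 × 4 = 30.62
  Sum = 64.48 mg/L·h

AUC = 64.48 mg/L·h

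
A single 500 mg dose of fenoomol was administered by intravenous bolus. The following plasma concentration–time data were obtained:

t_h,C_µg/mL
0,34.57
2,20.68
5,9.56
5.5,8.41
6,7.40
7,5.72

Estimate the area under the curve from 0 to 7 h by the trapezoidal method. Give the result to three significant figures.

Trapezoidal AUC_0→7:
  [0→2]: (34.57+20.68)/2 × 2 = 55.25
  [2→5]: (20.68+9.56)/2 × 3 = 45.36
  [5→5.5]: (9.56+8.41)/2 × 0.5 = 4.4925
  [5.5→6]: (8.41+7.40)/2 × 0.5 = 3.9525
  [6→7]: (7.40+5.72)/2 × 1 = 6.56
  Sum = 115.615 µg/mL·h

AUC = 116 µg/mL·h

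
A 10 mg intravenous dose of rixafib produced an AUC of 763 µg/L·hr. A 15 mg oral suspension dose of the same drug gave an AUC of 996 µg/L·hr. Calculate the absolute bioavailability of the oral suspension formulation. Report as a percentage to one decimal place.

F = 87.0%

F = (AUC_ev / D_ev) / (AUC_iv / D_iv)
  = (996/15) / (763/10)
  = 66.4 / 76.3 = 0.8702
  = 87.02%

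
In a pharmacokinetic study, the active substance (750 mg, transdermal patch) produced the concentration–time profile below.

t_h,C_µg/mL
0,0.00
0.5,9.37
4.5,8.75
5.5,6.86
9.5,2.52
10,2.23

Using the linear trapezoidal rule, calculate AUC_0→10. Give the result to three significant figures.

AUC = 66.3 µg/mL·h

Trapezoidal AUC_0→10:
  [0→0.5]: (0.00+9.37)/2 × 0.5 = 2.3425
  [0.5→4.5]: (9.37+8.75)/2 × 4 = 36.24
  [4.5→5.5]: (8.75+6.86)/2 × 1 = 7.805
  [5.5→9.5]: (6.86+2.52)/2 × 4 = 18.76
  [9.5→10]: (2.52+2.23)/2 × 0.5 = 1.1875
  Sum = 66.335 µg/mL·h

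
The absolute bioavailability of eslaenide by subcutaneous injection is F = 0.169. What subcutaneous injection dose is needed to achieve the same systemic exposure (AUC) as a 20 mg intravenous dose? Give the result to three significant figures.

For equal systemic exposure: F × D_ev = D_iv
D_ev = D_iv / F = 20 / 0.169 = 118.343 mg

D_subcutaneous = 118 mg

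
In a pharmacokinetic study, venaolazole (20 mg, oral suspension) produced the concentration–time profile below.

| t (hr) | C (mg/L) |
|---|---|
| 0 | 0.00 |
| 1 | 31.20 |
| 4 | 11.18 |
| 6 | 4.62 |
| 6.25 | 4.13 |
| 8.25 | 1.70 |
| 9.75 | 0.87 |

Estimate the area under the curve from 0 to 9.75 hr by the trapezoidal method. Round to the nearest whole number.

AUC = 104 mg/L·hr

Trapezoidal AUC_0→9.75:
  [0→1]: (0.00+31.20)/2 × 1 = 15.6
  [1→4]: (31.20+11.18)/2 × 3 = 63.57
  [4→6]: (11.18+4.62)/2 × 2 = 15.8
  [6→6.25]: (4.62+4.13)/2 × 0.25 = 1.09375
  [6.25→8.25]: (4.13+1.70)/2 × 2 = 5.83
  [8.25→9.75]: (1.70+0.87)/2 × 1.5 = 1.9275
  Sum = 103.82125 mg/L·hr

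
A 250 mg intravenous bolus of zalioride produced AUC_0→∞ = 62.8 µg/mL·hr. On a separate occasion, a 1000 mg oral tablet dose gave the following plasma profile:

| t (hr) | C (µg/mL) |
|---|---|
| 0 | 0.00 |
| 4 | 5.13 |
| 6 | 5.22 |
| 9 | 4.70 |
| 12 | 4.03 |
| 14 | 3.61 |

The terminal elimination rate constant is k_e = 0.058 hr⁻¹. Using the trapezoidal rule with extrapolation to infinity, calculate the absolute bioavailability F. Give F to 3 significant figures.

Trapezoidal AUC_0→14 (oral tablet):
  [0→4]: (0.00+5.13)/2 × 4 = 10.26
  [4→6]: (5.13+5.22)/2 × 2 = 10.35
  [6→9]: (5.22+4.70)/2 × 3 = 14.88
  [9→12]: (4.70+4.03)/2 × 3 = 13.095
  [12→14]: (4.03+3.61)/2 × 2 = 7.64
  Sum = 56.225 µg/mL·hr
Tail: C_last/k_e = 3.61/0.058 = 62.241
AUC_0→∞ (oral tablet) = 56.225 + 62.241 = 118.466 µg/mL·hr
F = (AUC_ev/D_ev)/(AUC_iv/D_iv) = (118.466/1000)/(62.8/250) = 0.118466/0.2512 = 0.4716

F = 0.472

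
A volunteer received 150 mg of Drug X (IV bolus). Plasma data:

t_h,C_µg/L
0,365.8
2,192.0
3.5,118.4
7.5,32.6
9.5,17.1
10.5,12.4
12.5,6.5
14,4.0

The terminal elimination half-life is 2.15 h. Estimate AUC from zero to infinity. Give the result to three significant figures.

Trapezoidal AUC_0→14:
  [0→2]: (365.8+192.0)/2 × 2 = 557.8
  [2→3.5]: (192.0+118.4)/2 × 1.5 = 232.8
  [3.5→7.5]: (118.4+32.6)/2 × 4 = 302.0
  [7.5→9.5]: (32.6+17.1)/2 × 2 = 49.7
  [9.5→10.5]: (17.1+12.4)/2 × 1 = 14.75
  [10.5→12.5]: (12.4+6.5)/2 × 2 = 18.9
  [12.5→14]: (6.5+4.0)/2 × 1.5 = 7.875
  Sum = 1183.825 µg/L·h
k_e = ln2 / t½ = 0.693147 / 2.15 = 0.3224 h^-1
Extrapolated tail: C_last / k_e = 4.0 / 0.3224 = 12.407
AUC_0→∞ = 1183.825 + 12.407 = 1196.232 µg/L·h

AUC = 1200 µg/L·h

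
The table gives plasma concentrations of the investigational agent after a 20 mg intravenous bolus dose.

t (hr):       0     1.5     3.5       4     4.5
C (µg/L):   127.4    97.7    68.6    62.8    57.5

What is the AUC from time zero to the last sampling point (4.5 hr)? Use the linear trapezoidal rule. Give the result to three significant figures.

AUC = 398 µg/L·hr

Trapezoidal AUC_0→4.5:
  [0→1.5]: (127.4+97.7)/2 × 1.5 = 168.825
  [1.5→3.5]: (97.7+68.6)/2 × 2 = 166.3
  [3.5→4]: (68.6+62.8)/2 × 0.5 = 32.85
  [4→4.5]: (62.8+57.5)/2 × 0.5 = 30.075
  Sum = 398.05 µg/L·hr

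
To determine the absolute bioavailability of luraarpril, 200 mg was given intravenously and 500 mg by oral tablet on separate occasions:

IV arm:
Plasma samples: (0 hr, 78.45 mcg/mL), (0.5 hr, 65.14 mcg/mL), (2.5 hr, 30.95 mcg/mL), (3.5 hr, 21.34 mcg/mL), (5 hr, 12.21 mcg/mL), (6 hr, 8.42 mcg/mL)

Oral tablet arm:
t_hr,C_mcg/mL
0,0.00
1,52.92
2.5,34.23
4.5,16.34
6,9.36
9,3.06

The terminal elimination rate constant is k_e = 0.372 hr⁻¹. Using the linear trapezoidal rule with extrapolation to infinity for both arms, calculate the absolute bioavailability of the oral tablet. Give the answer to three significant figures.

Trapezoidal AUC_0→6 (IV):
  [0→0.5]: (78.45+65.14)/2 × 0.5 = 35.8975
  [0.5→2.5]: (65.14+30.95)/2 × 2 = 96.09
  [2.5→3.5]: (30.95+21.34)/2 × 1 = 26.145
  [3.5→5]: (21.34+12.21)/2 × 1.5 = 25.1625
  [5→6]: (12.21+8.42)/2 × 1 = 10.315
  Sum = 193.61 mcg/mL·hr
IV tail: 8.42/0.372 = 22.634; AUC_iv,0→∞ = 193.61 + 22.634 = 216.244 mcg/mL·hr
Trapezoidal AUC_0→9 (oral tablet):
  [0→1]: (0.00+52.92)/2 × 1 = 26.46
  [1→2.5]: (52.92+34.23)/2 × 1.5 = 65.3625
  [2.5→4.5]: (34.23+16.34)/2 × 2 = 50.57
  [4.5→6]: (16.34+9.36)/2 × 1.5 = 19.275
  [6→9]: (9.36+3.06)/2 × 3 = 18.63
  Sum = 180.2975 mcg/mL·hr
oral tablet tail: 3.06/0.372 = 8.226; AUC_ev,0→∞ = 180.2975 + 8.226 = 188.5235 mcg/mL·hr
F = (AUC_ev/D_ev)/(AUC_iv/D_iv) = (188.5235/500)/(216.244/200) = 0.377047/1.08122 = 0.3487

F = 0.349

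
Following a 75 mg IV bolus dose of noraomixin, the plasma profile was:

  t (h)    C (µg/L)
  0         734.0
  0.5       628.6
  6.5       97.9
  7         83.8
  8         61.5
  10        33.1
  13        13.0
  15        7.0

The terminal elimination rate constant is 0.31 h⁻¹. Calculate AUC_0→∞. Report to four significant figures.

AUC = 2845 µg/L·h

Trapezoidal AUC_0→15:
  [0→0.5]: (734.0+628.6)/2 × 0.5 = 340.65
  [0.5→6.5]: (628.6+97.9)/2 × 6 = 2179.5
  [6.5→7]: (97.9+83.8)/2 × 0.5 = 45.425
  [7→8]: (83.8+61.5)/2 × 1 = 72.65
  [8→10]: (61.5+33.1)/2 × 2 = 94.6
  [10→13]: (33.1+13.0)/2 × 3 = 69.15
  [13→15]: (13.0+7.0)/2 × 2 = 20.0
  Sum = 2821.975 µg/L·h
Extrapolated tail: C_last / k_e = 7.0 / 0.31 = 22.581
AUC_0→∞ = 2821.975 + 22.581 = 2844.556 µg/L·h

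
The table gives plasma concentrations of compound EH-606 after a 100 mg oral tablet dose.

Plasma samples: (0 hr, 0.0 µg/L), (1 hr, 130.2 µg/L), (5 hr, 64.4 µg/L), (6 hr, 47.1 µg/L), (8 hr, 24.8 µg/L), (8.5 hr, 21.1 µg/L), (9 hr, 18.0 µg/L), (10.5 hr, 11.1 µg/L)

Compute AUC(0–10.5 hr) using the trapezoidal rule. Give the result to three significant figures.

Trapezoidal AUC_0→10.5:
  [0→1]: (0.0+130.2)/2 × 1 = 65.1
  [1→5]: (130.2+64.4)/2 × 4 = 389.2
  [5→6]: (64.4+47.1)/2 × 1 = 55.75
  [6→8]: (47.1+24.8)/2 × 2 = 71.9
  [8→8.5]: (24.8+21.1)/2 × 0.5 = 11.475
  [8.5→9]: (21.1+18.0)/2 × 0.5 = 9.775
  [9→10.5]: (18.0+11.1)/2 × 1.5 = 21.825
  Sum = 625.025 µg/L·hr

AUC = 625 µg/L·hr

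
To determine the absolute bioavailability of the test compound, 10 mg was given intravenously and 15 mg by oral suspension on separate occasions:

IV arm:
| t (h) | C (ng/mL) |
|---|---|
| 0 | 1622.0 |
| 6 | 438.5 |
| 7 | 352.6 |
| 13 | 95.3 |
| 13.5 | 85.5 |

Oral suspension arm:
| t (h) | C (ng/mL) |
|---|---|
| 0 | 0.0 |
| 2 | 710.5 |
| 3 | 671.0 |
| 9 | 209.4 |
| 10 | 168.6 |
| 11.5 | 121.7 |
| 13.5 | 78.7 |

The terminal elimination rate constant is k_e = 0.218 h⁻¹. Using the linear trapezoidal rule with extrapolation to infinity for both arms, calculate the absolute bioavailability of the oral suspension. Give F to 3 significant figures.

F = 0.400

Trapezoidal AUC_0→13.5 (IV):
  [0→6]: (1622.0+438.5)/2 × 6 = 6181.5
  [6→7]: (438.5+352.6)/2 × 1 = 395.55
  [7→13]: (352.6+95.3)/2 × 6 = 1343.7
  [13→13.5]: (95.3+85.5)/2 × 0.5 = 45.2
  Sum = 7965.95 ng/mL·h
IV tail: 85.5/0.218 = 392.202; AUC_iv,0→∞ = 7965.95 + 392.202 = 8358.152 ng/mL·h
Trapezoidal AUC_0→13.5 (oral suspension):
  [0→2]: (0.0+710.5)/2 × 2 = 710.5
  [2→3]: (710.5+671.0)/2 × 1 = 690.75
  [3→9]: (671.0+209.4)/2 × 6 = 2641.2
  [9→10]: (209.4+168.6)/2 × 1 = 189.0
  [10→11.5]: (168.6+121.7)/2 × 1.5 = 217.725
  [11.5→13.5]: (121.7+78.7)/2 × 2 = 200.4
  Sum = 4649.575 ng/mL·h
oral suspension tail: 78.7/0.218 = 361.009; AUC_ev,0→∞ = 4649.575 + 361.009 = 5010.584 ng/mL·h
F = (AUC_ev/D_ev)/(AUC_iv/D_iv) = (5010.584/15)/(8358.152/10) = 334.039/835.8152 = 0.3997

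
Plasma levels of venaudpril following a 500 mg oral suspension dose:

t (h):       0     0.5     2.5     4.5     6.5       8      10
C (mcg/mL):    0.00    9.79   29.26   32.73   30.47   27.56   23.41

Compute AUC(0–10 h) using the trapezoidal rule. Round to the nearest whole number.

AUC = 261 mcg/mL·h

Trapezoidal AUC_0→10:
  [0→0.5]: (0.00+9.79)/2 × 0.5 = 2.4475
  [0.5→2.5]: (9.79+29.26)/2 × 2 = 39.05
  [2.5→4.5]: (29.26+32.73)/2 × 2 = 61.99
  [4.5→6.5]: (32.73+30.47)/2 × 2 = 63.2
  [6.5→8]: (30.47+27.56)/2 × 1.5 = 43.5225
  [8→10]: (27.56+23.41)/2 × 2 = 50.97
  Sum = 261.18 mcg/mL·h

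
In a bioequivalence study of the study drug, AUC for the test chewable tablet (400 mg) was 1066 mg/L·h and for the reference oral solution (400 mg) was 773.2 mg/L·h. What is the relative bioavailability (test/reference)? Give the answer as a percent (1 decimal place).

F_rel = (AUC_test/D_test) / (AUC_ref/D_ref)
      = (1066/400) / (773.2/400)
      = 2.665 / 1.933 = 1.3787 = 137.87%

F_rel = 137.9%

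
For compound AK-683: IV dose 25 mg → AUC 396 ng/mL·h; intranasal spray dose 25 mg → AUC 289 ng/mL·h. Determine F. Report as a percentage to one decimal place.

F = (AUC_ev / D_ev) / (AUC_iv / D_iv)
  = (289/25) / (396/25)
  = 11.56 / 15.84 = 0.7298
  = 72.98%

F = 73.0%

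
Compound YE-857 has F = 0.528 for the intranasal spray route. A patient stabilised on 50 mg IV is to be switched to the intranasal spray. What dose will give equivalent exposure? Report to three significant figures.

D_intranasal = 94.7 mg

For equal systemic exposure: F × D_ev = D_iv
D_ev = D_iv / F = 50 / 0.528 = 94.697 mg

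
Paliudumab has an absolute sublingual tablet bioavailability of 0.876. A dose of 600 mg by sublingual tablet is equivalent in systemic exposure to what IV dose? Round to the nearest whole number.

D_iv = 526 mg

Systemic exposure from an extravascular dose = F × D_ev, so the equivalent IV dose is F × D_ev.
D_iv = F × D_ev = 0.876 × 600 = 525.6 mg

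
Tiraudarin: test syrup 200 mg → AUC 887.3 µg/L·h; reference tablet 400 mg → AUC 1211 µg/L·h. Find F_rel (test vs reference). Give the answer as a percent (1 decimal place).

F_rel = 146.5%

F_rel = (AUC_test/D_test) / (AUC_ref/D_ref)
      = (887.3/200) / (1211/400)
      = 4.4365 / 3.0275 = 1.4654 = 146.54%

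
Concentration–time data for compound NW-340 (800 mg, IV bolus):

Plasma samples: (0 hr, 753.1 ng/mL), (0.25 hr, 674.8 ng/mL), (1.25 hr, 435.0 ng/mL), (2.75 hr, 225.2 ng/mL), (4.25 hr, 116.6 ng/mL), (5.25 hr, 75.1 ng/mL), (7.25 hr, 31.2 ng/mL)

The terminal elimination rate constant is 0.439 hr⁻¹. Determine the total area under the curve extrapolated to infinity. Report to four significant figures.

AUC = 1758 ng/mL·hr

Trapezoidal AUC_0→7.25:
  [0→0.25]: (753.1+674.8)/2 × 0.25 = 178.4875
  [0.25→1.25]: (674.8+435.0)/2 × 1 = 554.9
  [1.25→2.75]: (435.0+225.2)/2 × 1.5 = 495.15
  [2.75→4.25]: (225.2+116.6)/2 × 1.5 = 256.35
  [4.25→5.25]: (116.6+75.1)/2 × 1 = 95.85
  [5.25→7.25]: (75.1+31.2)/2 × 2 = 106.3
  Sum = 1687.0375 ng/mL·hr
Extrapolated tail: C_last / k_e = 31.2 / 0.439 = 71.071
AUC_0→∞ = 1687.0375 + 71.071 = 1758.1085 ng/mL·hr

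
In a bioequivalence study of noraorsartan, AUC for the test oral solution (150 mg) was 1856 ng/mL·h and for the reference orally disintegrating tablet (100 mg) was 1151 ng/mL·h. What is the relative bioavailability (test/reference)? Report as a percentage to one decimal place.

F_rel = (AUC_test/D_test) / (AUC_ref/D_ref)
      = (1856/150) / (1151/100)
      = 12.3733 / 11.51 = 1.0750 = 107.50%

F_rel = 107.5%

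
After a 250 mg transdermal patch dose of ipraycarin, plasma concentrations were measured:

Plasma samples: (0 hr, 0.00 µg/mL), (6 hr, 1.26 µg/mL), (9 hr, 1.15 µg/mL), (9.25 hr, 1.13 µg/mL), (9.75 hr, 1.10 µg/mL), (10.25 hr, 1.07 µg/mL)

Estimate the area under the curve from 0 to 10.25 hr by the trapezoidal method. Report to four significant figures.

Trapezoidal AUC_0→10.25:
  [0→6]: (0.00+1.26)/2 × 6 = 3.78
  [6→9]: (1.26+1.15)/2 × 3 = 3.615
  [9→9.25]: (1.15+1.13)/2 × 0.25 = 0.285
  [9.25→9.75]: (1.13+1.10)/2 × 0.5 = 0.5575
  [9.75→10.25]: (1.10+1.07)/2 × 0.5 = 0.5425
  Sum = 8.78 µg/mL·hr

AUC = 8.780 µg/mL·hr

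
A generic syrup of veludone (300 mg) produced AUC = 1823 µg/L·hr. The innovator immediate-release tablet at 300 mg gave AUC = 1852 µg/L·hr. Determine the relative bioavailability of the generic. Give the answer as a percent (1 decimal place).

F_rel = (AUC_test/D_test) / (AUC_ref/D_ref)
      = (1823/300) / (1852/300)
      = 6.07667 / 6.17333 = 0.9843 = 98.43%

F_rel = 98.4%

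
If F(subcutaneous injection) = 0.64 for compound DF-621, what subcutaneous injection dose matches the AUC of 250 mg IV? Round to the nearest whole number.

For equal systemic exposure: F × D_ev = D_iv
D_ev = D_iv / F = 250 / 0.64 = 390.625 mg

D_subcutaneous = 391 mg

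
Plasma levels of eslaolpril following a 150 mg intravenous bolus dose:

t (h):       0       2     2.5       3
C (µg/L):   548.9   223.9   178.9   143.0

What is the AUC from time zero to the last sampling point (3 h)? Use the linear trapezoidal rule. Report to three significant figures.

Trapezoidal AUC_0→3:
  [0→2]: (548.9+223.9)/2 × 2 = 772.8
  [2→2.5]: (223.9+178.9)/2 × 0.5 = 100.7
  [2.5→3]: (178.9+143.0)/2 × 0.5 = 80.475
  Sum = 953.975 µg/L·h

AUC = 954 µg/L·h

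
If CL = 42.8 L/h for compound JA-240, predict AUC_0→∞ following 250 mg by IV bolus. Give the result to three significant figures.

AUC_0→∞ = Dose_iv / CL
        = 250 / 42.8 = 5.84112 mg/L·h

AUC = 5.84 mg/L·h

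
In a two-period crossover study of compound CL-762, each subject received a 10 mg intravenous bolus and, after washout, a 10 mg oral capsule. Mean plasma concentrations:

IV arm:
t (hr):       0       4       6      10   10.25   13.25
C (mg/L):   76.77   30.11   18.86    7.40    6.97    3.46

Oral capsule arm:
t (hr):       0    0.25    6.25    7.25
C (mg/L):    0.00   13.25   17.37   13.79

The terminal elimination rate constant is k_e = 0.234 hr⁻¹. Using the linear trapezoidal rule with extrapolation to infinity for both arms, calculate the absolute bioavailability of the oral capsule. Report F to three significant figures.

Trapezoidal AUC_0→13.25 (IV):
  [0→4]: (76.77+30.11)/2 × 4 = 213.76
  [4→6]: (30.11+18.86)/2 × 2 = 48.97
  [6→10]: (18.86+7.40)/2 × 4 = 52.52
  [10→10.25]: (7.40+6.97)/2 × 0.25 = 1.79625
  [10.25→13.25]: (6.97+3.46)/2 × 3 = 15.645
  Sum = 332.69125 mg/L·hr
IV tail: 3.46/0.234 = 14.786; AUC_iv,0→∞ = 332.69125 + 14.786 = 347.47725 mg/L·hr
Trapezoidal AUC_0→7.25 (oral capsule):
  [0→0.25]: (0.00+13.25)/2 × 0.25 = 1.65625
  [0.25→6.25]: (13.25+17.37)/2 × 6 = 91.86
  [6.25→7.25]: (17.37+13.79)/2 × 1 = 15.58
  Sum = 109.09625 mg/L·hr
oral capsule tail: 13.79/0.234 = 58.932; AUC_ev,0→∞ = 109.09625 + 58.932 = 168.02825 mg/L·hr
F = (AUC_ev/D_ev)/(AUC_iv/D_iv) = (168.02825/10)/(347.47725/10) = 16.802825/34.747725 = 0.4836

F = 0.484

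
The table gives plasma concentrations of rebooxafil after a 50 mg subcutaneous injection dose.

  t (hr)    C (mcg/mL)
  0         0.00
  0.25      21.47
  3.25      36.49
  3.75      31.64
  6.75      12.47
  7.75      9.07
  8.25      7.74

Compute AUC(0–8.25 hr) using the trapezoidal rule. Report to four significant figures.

Trapezoidal AUC_0→8.25:
  [0→0.25]: (0.00+21.47)/2 × 0.25 = 2.68375
  [0.25→3.25]: (21.47+36.49)/2 × 3 = 86.94
  [3.25→3.75]: (36.49+31.64)/2 × 0.5 = 17.0325
  [3.75→6.75]: (31.64+12.47)/2 × 3 = 66.165
  [6.75→7.75]: (12.47+9.07)/2 × 1 = 10.77
  [7.75→8.25]: (9.07+7.74)/2 × 0.5 = 4.2025
  Sum = 187.79375 mcg/mL·hr

AUC = 187.8 mcg/mL·hr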